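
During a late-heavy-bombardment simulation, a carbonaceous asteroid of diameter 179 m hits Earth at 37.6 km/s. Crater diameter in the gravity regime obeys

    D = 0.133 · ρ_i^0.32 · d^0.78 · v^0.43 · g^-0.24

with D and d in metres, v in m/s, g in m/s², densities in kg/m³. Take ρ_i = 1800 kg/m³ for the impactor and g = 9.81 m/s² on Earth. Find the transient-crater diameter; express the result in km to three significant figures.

In SI units: v = 37600 m/s.
ρ_i^0.32 = 1800^0.32 = 11.01
d^0.78 = 179^0.78 = 57.18
v^0.43 = 37600^0.43 = 92.75
g^-0.24 = 9.81^-0.24 = 0.5781
D = 0.133 × 11.01 × 57.18 × 92.75 × 0.5781 = 4490 m
   = 4.490 km

D ≈ 4.49 km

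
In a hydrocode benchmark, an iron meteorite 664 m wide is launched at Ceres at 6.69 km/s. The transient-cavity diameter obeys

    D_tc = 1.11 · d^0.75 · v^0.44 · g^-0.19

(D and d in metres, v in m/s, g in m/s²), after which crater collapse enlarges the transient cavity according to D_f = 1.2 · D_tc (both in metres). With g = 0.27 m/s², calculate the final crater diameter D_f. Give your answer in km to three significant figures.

v = 6690 m/s.
d^0.75 = 664^0.75 = 130.8
v^0.44 = 6690^0.44 = 48.22
g^-0.19 = 0.27^-0.19 = 1.282
D_tc = 1.11 × 130.8 × 48.22 × 1.282 = 8975 m
D_f = 1.2 × 8975 = 10770 m
     = 10.77 km

D_f ≈ 10.8 km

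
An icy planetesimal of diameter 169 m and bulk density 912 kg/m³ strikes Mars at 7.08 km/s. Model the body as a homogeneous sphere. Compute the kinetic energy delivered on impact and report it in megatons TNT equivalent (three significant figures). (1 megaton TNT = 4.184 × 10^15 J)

v = 7080 m/s.
Mass m = (π/6) ρ d³ = (π/6) × 912 × (169)³ = 2.305 × 10^9 kg
E = ½ m v² = 0.5 × 2.305 × 10^9 × (7080)² = 5.777 × 10^16 J
   = 5.777 × 10^16 / 4.184×10^15 = 13.81 Mt

E ≈ 13.8 Mt TNT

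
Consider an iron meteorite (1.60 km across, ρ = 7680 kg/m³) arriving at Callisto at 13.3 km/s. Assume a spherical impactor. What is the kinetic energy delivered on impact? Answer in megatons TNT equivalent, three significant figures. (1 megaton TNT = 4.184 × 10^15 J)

d = 1600 m; v = 13300 m/s.
Mass m = (π/6) ρ d³ = (π/6) × 7680 × (1600)³ = 1.647 × 10^13 kg
E = ½ m v² = 0.5 × 1.647 × 10^13 × (13300)² = 1.457 × 10^21 J
   = 1.457 × 10^21 / 4.184×10^15 = 3.482 × 10^5 Mt

E ≈ 3.48 × 10^5 Mt TNT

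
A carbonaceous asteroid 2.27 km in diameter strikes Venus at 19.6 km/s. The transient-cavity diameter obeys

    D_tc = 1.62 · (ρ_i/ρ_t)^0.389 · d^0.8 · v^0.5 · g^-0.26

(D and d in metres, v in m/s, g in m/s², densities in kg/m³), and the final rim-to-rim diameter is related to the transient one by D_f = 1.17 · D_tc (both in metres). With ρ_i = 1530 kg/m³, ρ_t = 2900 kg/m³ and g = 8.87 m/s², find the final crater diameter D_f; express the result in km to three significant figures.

In SI: d = 2270 m, v = 19600 m/s.
(ρ_i/ρ_t)^0.389 = (1530/2900)^0.389 = 0.7798
d^0.8 = 2270^0.8 = 484.0
v^0.5 = 19600^0.5 = 140.0
g^-0.26 = 8.87^-0.26 = 0.5669
D_tc = 1.62 × 0.7798 × 484.0 × 140.0 × 0.5669 = 48530 m
D_f = 1.17 × 48530 = 56780 m
     = 56.78 km

D_f ≈ 56.8 km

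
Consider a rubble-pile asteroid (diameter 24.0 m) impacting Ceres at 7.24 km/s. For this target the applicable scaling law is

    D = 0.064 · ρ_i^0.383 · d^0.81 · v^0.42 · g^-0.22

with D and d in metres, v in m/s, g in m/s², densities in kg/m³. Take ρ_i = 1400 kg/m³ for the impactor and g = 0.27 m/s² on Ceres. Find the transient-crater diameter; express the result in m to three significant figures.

D ≈ 750 m

In SI units: v = 7240 m/s.
ρ_i^0.383 = 1400^0.383 = 16.03
d^0.81 = 24^0.81 = 13.12
v^0.42 = 7240^0.42 = 41.79
g^-0.22 = 0.27^-0.22 = 1.334
D = 0.064 × 16.03 × 13.12 × 41.79 × 1.334 = 750.4 m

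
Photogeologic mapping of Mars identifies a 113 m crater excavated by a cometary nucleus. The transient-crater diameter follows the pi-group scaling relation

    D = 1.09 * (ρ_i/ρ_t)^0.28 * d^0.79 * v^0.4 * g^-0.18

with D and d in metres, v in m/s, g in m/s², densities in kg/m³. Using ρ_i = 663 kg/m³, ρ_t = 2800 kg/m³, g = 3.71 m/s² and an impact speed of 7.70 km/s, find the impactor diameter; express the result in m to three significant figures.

d ≈ 8.61 m

Rearranging for d: d = [D / (1.09 · (663/2800)^0.28 · 7700^0.4 · 3.71^-0.18)]^(1/0.79).
(663/2800)^0.28 = 0.6681
7700^0.4 = 35.86
3.71^-0.18 = 0.7898
Denominator = 1.09 × 0.6681 × 35.86 × 0.7898 = 20.63
D / 20.63 = 113 / 20.63 = 5.477
d = 5.477^(1/0.79) = 5.477^1.2658 = 8.607 m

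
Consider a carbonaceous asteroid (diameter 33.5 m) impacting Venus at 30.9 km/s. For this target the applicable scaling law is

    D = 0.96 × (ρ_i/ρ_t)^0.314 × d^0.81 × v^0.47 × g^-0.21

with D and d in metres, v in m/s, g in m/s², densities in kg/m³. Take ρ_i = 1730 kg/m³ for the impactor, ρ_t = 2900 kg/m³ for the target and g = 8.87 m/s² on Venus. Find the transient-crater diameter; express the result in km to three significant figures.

D ≈ 1.14 km

In SI units: v = 30900 m/s.
(ρ_i/ρ_t)^0.314 = (1730/2900)^0.314 = 0.8503
d^0.81 = 33.5^0.81 = 17.19
v^0.47 = 30900^0.47 = 128.9
g^-0.21 = 8.87^-0.21 = 0.6323
D = 0.96 × 0.8503 × 17.19 × 128.9 × 0.6323 = 1144 m
   = 1.144 km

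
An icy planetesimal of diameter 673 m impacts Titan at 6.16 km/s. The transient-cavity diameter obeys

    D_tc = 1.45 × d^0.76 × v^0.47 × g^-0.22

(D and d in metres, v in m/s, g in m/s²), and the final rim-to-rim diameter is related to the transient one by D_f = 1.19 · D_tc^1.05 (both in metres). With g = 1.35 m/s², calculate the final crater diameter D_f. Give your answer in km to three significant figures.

D_f ≈ 22.0 km

v = 6160 m/s.
d^0.76 = 673^0.76 = 141.0
v^0.47 = 6160^0.47 = 60.41
g^-0.22 = 1.35^-0.22 = 0.9361
D_tc = 1.45 × 141.0 × 60.41 × 0.9361 = 11560 m
D_f = 1.19 × (11560)^1.05 = 21961 m
     = 21.96 km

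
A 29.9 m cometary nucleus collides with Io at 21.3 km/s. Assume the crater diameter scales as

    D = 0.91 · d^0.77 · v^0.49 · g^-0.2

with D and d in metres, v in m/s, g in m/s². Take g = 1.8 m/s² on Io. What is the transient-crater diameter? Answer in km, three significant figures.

D ≈ 1.46 km

In SI units: v = 21300 m/s.
d^0.77 = 29.9^0.77 = 13.69
v^0.49 = 21300^0.49 = 132.1
g^-0.2 = 1.8^-0.2 = 0.8891
D = 0.91 × 13.69 × 132.1 × 0.8891 = 1463 m
   = 1.463 km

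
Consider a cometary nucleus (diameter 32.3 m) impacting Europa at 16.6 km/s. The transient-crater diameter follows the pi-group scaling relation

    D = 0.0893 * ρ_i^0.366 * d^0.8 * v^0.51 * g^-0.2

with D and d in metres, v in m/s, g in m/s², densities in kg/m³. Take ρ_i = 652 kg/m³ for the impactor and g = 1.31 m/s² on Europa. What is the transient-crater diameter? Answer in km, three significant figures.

D ≈ 2.08 km

In SI units: v = 16600 m/s.
ρ_i^0.366 = 652^0.366 = 10.72
d^0.8 = 32.3^0.8 = 16.12
v^0.51 = 16600^0.51 = 142.0
g^-0.2 = 1.31^-0.2 = 0.9474
D = 0.0893 × 10.72 × 16.12 × 142.0 × 0.9474 = 2076 m
   = 2.076 km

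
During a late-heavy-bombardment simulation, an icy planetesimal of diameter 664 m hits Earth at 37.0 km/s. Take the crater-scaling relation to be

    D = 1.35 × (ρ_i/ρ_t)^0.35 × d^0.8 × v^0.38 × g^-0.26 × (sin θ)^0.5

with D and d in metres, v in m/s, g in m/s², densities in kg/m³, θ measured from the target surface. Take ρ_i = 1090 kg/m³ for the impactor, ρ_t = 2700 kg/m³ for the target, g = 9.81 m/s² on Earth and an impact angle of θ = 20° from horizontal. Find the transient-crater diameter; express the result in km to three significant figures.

D ≈ 3.13 km

In SI units: v = 37000 m/s.
(ρ_i/ρ_t)^0.35 = (1090/2700)^0.35 = 0.7280
d^0.8 = 664^0.8 = 181.0
v^0.38 = 37000^0.38 = 54.44
g^-0.26 = 9.81^-0.26 = 0.5523
(sin 20°)^0.5 = 0.3420^0.5 = 0.5848
D = 1.35 × 0.7280 × 181.0 × 54.44 × 0.5523 × 0.5848 = 3128 m
   = 3.128 km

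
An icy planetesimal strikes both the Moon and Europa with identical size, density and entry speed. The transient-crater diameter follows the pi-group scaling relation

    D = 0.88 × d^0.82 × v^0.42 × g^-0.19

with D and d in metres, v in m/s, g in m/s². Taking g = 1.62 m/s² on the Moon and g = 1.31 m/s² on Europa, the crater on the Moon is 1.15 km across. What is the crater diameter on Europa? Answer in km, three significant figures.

D ≈ 1.20 km

All impactor-dependent factors cancel in the ratio, leaving D_Europa/D_Moon = (g_Europa/g_Moon)^-0.19.
(1.31/1.62)^-0.19 = 0.8086^-0.19 = 1.041
D_Europa = 1.041 × 1.15 km = 1.20 km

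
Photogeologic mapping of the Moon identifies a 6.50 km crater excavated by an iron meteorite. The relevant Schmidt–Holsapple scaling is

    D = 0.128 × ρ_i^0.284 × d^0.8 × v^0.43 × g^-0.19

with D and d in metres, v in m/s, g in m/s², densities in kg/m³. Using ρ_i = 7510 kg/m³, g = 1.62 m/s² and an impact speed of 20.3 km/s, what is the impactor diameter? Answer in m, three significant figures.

Rearranging for d: d = [D / (0.128 · 7510^0.284 · 20300^0.43 · 1.62^-0.19)]^(1/0.8).
D = 6500 m.
7510^0.284 = 12.61
20300^0.43 = 71.16
1.62^-0.19 = 0.9124
Denominator = 0.128 × 12.61 × 71.16 × 0.9124 = 104.8
D / 104.8 = 6500 / 104.8 = 62.02
d = 62.02^(1/0.8) = 62.02^1.25 = 174.0 m

d ≈ 174 m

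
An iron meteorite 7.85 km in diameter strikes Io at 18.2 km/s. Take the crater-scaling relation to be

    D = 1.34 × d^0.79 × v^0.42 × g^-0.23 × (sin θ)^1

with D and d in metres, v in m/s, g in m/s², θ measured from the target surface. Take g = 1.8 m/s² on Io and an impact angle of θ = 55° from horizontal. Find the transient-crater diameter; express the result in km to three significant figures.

D ≈ 70.5 km

In SI units: d = 7850 m, v = 18200 m/s.
d^0.79 = 7850^0.79 = 1194
v^0.42 = 18200^0.42 = 61.55
g^-0.23 = 1.8^-0.23 = 0.8735
(sin 55°)^1 = 0.8192^1 = 0.8192
D = 1.34 × 1194 × 61.55 × 0.8735 × 0.8192 = 70468 m
   = 70.47 km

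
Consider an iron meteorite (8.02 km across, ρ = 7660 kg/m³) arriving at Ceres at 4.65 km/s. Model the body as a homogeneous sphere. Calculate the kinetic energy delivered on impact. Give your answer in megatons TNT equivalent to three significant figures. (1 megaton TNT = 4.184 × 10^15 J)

E ≈ 5.35 × 10^6 Mt TNT

d = 8020 m; v = 4650 m/s.
Mass m = (π/6) ρ d³ = (π/6) × 7660 × (8020)³ = 2.069 × 10^15 kg
E = ½ m v² = 0.5 × 2.069 × 10^15 × (4650)² = 2.237 × 10^22 J
   = 2.237 × 10^22 / 4.184×10^15 = 5.347 × 10^6 Mt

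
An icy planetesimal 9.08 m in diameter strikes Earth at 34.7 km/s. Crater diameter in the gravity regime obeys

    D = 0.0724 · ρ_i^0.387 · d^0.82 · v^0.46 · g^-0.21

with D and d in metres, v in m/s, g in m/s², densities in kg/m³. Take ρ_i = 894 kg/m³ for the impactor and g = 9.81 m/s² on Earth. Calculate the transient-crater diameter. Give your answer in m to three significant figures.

In SI units: v = 34700 m/s.
ρ_i^0.387 = 894^0.387 = 13.87
d^0.82 = 9.08^0.82 = 6.104
v^0.46 = 34700^0.46 = 122.6
g^-0.21 = 9.81^-0.21 = 0.6191
D = 0.0724 × 13.87 × 6.104 × 122.6 × 0.6191 = 465.2 m

D ≈ 465 m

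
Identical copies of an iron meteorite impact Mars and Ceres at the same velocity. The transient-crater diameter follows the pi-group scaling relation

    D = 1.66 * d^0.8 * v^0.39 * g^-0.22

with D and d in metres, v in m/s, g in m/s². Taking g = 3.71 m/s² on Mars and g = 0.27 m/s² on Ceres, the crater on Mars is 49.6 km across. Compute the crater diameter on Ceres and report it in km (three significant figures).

D ≈ 88.3 km

All impactor-dependent factors cancel in the ratio, leaving D_Ceres/D_Mars = (g_Ceres/g_Mars)^-0.22.
(0.27/3.71)^-0.22 = 0.07278^-0.22 = 1.780
D_Ceres = 1.780 × 49.6 km = 88.3 km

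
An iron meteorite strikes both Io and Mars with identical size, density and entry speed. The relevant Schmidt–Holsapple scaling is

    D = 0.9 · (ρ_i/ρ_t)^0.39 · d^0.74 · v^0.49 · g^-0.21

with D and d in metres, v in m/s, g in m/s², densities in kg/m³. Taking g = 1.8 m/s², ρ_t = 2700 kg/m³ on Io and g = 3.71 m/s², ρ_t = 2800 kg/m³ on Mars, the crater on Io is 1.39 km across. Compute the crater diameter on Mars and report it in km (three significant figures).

D ≈ 1.18 km

The impactor-only factors (d, v, ρ_i) cancel in the ratio, leaving D_Mars/D_Io = (g_Mars/g_Io)^-0.21 · (ρ_t,Io/ρ_t,Mars)^0.39.
(3.71/1.8)^-0.21 = 2.061^-0.21 = 0.8591
(2700/2800)^0.39 = 0.9643^0.39 = 0.9859
Ratio = 0.8591 × 0.9859 = 0.8470
D_Mars = 0.8470 × 1.39 km = 1.18 km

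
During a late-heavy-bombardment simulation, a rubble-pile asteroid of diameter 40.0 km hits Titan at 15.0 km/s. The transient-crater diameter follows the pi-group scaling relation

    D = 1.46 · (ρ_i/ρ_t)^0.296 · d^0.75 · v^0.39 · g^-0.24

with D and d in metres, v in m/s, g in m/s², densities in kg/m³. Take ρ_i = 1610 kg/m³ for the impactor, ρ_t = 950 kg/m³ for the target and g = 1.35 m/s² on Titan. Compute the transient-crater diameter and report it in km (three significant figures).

D ≈ 191 km

In SI units: d = 40000 m, v = 15000 m/s.
(ρ_i/ρ_t)^0.296 = (1610/950)^0.296 = 1.169
d^0.75 = 40000^0.75 = 2828
v^0.39 = 15000^0.39 = 42.53
g^-0.24 = 1.35^-0.24 = 0.9305
D = 1.46 × 1.169 × 2828 × 42.53 × 0.9305 = 1.910 × 10^5 m
   = 191.0 km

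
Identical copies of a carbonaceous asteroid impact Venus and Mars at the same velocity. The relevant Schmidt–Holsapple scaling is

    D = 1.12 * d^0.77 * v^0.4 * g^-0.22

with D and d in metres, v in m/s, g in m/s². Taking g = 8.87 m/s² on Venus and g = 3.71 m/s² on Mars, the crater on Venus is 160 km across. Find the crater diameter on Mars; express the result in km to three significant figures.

All impactor-dependent factors cancel in the ratio, leaving D_Mars/D_Venus = (g_Mars/g_Venus)^-0.22.
(3.71/8.87)^-0.22 = 0.4183^-0.22 = 1.211
D_Mars = 1.211 × 160 km = 194 km

D ≈ 194 km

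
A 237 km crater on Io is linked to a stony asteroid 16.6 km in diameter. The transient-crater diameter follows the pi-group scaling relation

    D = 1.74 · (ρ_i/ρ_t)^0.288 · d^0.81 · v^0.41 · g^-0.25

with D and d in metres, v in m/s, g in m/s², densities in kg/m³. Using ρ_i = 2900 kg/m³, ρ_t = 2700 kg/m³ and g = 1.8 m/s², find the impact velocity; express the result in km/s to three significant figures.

Rearranging for v: v = [D / (1.74 · (2900/2700)^0.288 · 16600^0.81 · 1.8^-0.25)]^(1/0.41).
D = 237000 m.
(2900/2700)^0.288 = 1.021
16600^0.81 = 2620
1.8^-0.25 = 0.8633
Denominator = 1.74 × 1.021 × 2620 × 0.8633 = 4018
D / 4018 = 237000 / 4018 = 58.98
v = 58.98^(1/0.41) = 58.98^2.439 = 20833 m/s

v ≈ 20.8 km/s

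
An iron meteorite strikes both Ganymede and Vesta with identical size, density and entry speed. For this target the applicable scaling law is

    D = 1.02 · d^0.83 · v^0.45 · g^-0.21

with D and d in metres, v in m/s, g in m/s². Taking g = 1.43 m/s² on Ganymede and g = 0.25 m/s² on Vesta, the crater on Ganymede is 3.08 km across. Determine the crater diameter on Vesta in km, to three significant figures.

D ≈ 4.44 km

All impactor-dependent factors cancel in the ratio, leaving D_Vesta/D_Ganymede = (g_Vesta/g_Ganymede)^-0.21.
(0.25/1.43)^-0.21 = 0.1748^-0.21 = 1.442
D_Vesta = 1.442 × 3.08 km = 4.44 km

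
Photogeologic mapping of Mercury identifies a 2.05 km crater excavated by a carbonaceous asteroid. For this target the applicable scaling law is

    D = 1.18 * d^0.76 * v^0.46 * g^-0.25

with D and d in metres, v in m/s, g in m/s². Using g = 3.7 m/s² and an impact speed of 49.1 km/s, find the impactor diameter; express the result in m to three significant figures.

Rearranging for d: d = [D / (1.18 · 49100^0.46 · 3.7^-0.25)]^(1/0.76).
D = 2050 m.
49100^0.46 = 143.8
3.7^-0.25 = 0.7210
Denominator = 1.18 × 143.8 × 0.7210 = 122.3
D / 122.3 = 2050 / 122.3 = 16.76
d = 16.76^(1/0.76) = 16.76^1.3158 = 40.82 m

d ≈ 40.8 m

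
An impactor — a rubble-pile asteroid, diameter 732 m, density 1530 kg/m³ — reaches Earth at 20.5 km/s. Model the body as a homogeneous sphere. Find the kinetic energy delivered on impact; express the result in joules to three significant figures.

v = 20500 m/s.
Mass m = (π/6) ρ d³ = (π/6) × 1530 × (732)³ = 3.142 × 10^11 kg
E = ½ m v² = 0.5 × 3.142 × 10^11 × (20500)² = 6.602 × 10^19 J

E ≈ 6.60 × 10^19 J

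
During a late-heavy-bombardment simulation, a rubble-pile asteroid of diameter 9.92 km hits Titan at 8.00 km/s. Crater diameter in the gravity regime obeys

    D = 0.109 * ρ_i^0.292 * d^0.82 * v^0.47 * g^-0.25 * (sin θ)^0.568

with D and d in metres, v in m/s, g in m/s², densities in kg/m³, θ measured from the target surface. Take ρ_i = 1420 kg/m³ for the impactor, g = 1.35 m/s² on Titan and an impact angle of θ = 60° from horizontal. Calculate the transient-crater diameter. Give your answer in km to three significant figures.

In SI units: d = 9920 m, v = 8000 m/s.
ρ_i^0.292 = 1420^0.292 = 8.327
d^0.82 = 9920^0.82 = 1893
v^0.47 = 8000^0.47 = 68.30
g^-0.25 = 1.35^-0.25 = 0.9277
(sin 60°)^0.568 = 0.8660^0.568 = 0.9215
D = 0.109 × 8.327 × 1893 × 68.30 × 0.9277 × 0.9215 = 1.003 × 10^5 m
   = 100.3 km

D ≈ 100 km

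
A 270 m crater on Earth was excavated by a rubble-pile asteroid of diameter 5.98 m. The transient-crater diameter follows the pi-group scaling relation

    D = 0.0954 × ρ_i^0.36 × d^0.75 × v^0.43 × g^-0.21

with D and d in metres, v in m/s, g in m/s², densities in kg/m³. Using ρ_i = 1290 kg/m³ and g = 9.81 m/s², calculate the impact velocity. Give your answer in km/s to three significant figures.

v ≈ 35.7 km/s

Rearranging for v: v = [D / (0.0954 · 1290^0.36 · 5.98^0.75 · 9.81^-0.21)]^(1/0.43).
1290^0.36 = 13.18
5.98^0.75 = 3.824
9.81^-0.21 = 0.6191
Denominator = 0.0954 × 13.18 × 3.824 × 0.6191 = 2.977
D / 2.977 = 270 / 2.977 = 90.70
v = 90.70^(1/0.43) = 90.70^2.3256 = 35695 m/s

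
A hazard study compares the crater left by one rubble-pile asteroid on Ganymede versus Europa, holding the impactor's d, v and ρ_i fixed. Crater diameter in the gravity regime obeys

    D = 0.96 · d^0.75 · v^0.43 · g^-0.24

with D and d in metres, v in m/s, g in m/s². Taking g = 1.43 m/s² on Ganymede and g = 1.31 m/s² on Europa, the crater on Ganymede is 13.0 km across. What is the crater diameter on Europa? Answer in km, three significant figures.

All impactor-dependent factors cancel in the ratio, leaving D_Europa/D_Ganymede = (g_Europa/g_Ganymede)^-0.24.
(1.31/1.43)^-0.24 = 0.9161^-0.24 = 1.021
D_Europa = 1.021 × 13.0 km = 13.3 km

D ≈ 13.3 km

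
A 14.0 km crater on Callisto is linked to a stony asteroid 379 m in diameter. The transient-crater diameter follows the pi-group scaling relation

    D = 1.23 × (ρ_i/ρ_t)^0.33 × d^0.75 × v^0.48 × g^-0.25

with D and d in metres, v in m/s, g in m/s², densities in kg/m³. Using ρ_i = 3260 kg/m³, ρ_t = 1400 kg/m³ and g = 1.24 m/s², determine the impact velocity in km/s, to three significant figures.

Rearranging for v: v = [D / (1.23 · (3260/1400)^0.33 · 379^0.75 · 1.24^-0.25)]^(1/0.48).
D = 14000 m.
(3260/1400)^0.33 = 1.322
379^0.75 = 85.90
1.24^-0.25 = 0.9476
Denominator = 1.23 × 1.322 × 85.90 × 0.9476 = 132.4
D / 132.4 = 14000 / 132.4 = 105.7
v = 105.7^(1/0.48) = 105.7^2.0833 = 16472 m/s

v ≈ 16.5 km/s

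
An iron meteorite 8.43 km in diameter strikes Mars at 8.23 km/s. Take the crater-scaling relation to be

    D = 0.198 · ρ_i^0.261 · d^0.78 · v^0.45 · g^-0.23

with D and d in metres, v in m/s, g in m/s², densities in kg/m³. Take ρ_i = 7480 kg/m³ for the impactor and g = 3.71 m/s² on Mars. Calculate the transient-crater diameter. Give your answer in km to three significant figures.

In SI units: d = 8430 m, v = 8230 m/s.
ρ_i^0.261 = 7480^0.261 = 10.26
d^0.78 = 8430^0.78 = 1154
v^0.45 = 8230^0.45 = 57.80
g^-0.23 = 3.71^-0.23 = 0.7397
D = 0.198 × 10.26 × 1154 × 57.80 × 0.7397 = 1.002 × 10^5 m
   = 100.2 km

D ≈ 100 km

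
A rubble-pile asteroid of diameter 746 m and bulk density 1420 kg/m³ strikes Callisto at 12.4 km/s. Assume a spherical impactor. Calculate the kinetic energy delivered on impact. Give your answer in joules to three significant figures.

E ≈ 2.37 × 10^19 J

v = 12400 m/s.
Mass m = (π/6) ρ d³ = (π/6) × 1420 × (746)³ = 3.087 × 10^11 kg
E = ½ m v² = 0.5 × 3.087 × 10^11 × (12400)² = 2.373 × 10^19 J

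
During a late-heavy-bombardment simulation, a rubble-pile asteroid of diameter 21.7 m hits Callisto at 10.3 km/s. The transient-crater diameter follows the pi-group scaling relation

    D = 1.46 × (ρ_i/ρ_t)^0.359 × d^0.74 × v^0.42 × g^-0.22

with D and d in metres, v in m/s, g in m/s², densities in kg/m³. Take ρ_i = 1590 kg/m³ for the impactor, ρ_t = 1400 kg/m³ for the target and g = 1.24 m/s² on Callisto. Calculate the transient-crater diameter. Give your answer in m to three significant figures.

In SI units: v = 10300 m/s.
(ρ_i/ρ_t)^0.359 = (1590/1400)^0.359 = 1.047
d^0.74 = 21.7^0.74 = 9.749
v^0.42 = 10300^0.42 = 48.46
g^-0.22 = 1.24^-0.22 = 0.9538
D = 1.46 × 1.047 × 9.749 × 48.46 × 0.9538 = 688.8 m

D ≈ 689 m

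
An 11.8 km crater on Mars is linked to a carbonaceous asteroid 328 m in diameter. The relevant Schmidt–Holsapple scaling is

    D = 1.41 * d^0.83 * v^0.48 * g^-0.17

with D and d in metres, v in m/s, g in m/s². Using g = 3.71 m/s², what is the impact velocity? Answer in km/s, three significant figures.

Rearranging for v: v = [D / (1.41 · 328^0.83 · 3.71^-0.17)]^(1/0.48).
D = 11800 m.
328^0.83 = 122.5
3.71^-0.17 = 0.8002
Denominator = 1.41 × 122.5 × 0.8002 = 138.2
D / 138.2 = 11800 / 138.2 = 85.38
v = 85.38^(1/0.48) = 85.38^2.0833 = 10558 m/s

v ≈ 10.6 km/s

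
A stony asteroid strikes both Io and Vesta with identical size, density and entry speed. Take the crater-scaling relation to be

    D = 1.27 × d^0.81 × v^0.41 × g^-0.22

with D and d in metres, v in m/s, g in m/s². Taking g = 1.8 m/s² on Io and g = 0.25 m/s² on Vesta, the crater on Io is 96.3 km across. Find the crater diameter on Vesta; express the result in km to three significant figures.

All impactor-dependent factors cancel in the ratio, leaving D_Vesta/D_Io = (g_Vesta/g_Io)^-0.22.
(0.25/1.8)^-0.22 = 0.1389^-0.22 = 1.544
D_Vesta = 1.544 × 96.3 km = 149 km

D ≈ 149 km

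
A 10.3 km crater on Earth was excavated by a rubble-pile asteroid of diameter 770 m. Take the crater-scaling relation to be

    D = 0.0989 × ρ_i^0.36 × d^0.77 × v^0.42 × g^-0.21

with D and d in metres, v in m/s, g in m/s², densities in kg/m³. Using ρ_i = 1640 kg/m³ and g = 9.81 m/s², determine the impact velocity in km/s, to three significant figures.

v ≈ 24.8 km/s

Rearranging for v: v = [D / (0.0989 · 1640^0.36 · 770^0.77 · 9.81^-0.21)]^(1/0.42).
D = 10300 m.
1640^0.36 = 14.37
770^0.77 = 167.0
9.81^-0.21 = 0.6191
Denominator = 0.0989 × 14.37 × 167.0 × 0.6191 = 146.9
D / 146.9 = 10300 / 146.9 = 70.12
v = 70.12^(1/0.42) = 70.12^2.381 = 24828 m/s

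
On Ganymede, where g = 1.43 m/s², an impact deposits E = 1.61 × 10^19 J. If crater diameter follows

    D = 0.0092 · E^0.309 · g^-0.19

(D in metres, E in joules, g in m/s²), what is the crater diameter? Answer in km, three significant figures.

D ≈ 7.40 km

E^0.309 = (1.61 × 10^19)^0.309 = 8.608 × 10^5
g^-0.19 = 1.43^-0.19 = 0.9343
D = 0.0092 × 8.608 × 10^5 × 0.9343 = 7399 m
   = 7.399 km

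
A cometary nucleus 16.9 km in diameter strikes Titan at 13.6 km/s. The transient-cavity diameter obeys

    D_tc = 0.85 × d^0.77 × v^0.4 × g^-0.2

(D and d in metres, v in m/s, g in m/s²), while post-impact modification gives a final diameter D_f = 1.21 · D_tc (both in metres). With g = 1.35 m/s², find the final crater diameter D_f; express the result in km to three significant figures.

D_f ≈ 78.5 km

In SI: d = 16900 m, v = 13600 m/s.
d^0.77 = 16900^0.77 = 1801
v^0.4 = 13600^0.4 = 45.02
g^-0.2 = 1.35^-0.2 = 0.9417
D_tc = 0.85 × 1801 × 45.02 × 0.9417 = 64900 m
D_f = 1.21 × 64900 = 78529 m
     = 78.53 km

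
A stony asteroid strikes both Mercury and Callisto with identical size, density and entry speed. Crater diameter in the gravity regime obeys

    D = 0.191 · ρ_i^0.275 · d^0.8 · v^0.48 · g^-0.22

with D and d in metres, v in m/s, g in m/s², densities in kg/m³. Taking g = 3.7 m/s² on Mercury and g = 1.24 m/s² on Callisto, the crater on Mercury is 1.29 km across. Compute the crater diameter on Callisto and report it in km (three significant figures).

D ≈ 1.64 km

All impactor-dependent factors cancel in the ratio, leaving D_Callisto/D_Mercury = (g_Callisto/g_Mercury)^-0.22.
(1.24/3.7)^-0.22 = 0.3351^-0.22 = 1.272
D_Callisto = 1.272 × 1.29 km = 1.64 km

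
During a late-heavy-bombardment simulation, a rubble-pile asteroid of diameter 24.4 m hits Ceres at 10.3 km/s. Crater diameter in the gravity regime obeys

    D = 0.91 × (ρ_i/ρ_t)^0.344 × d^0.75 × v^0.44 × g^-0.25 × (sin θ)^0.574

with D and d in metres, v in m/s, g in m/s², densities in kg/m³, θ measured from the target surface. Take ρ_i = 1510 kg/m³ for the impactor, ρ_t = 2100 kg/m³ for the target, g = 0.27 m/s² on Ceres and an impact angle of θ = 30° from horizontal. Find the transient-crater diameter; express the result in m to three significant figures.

D ≈ 485 m

In SI units: v = 10300 m/s.
(ρ_i/ρ_t)^0.344 = (1510/2100)^0.344 = 0.8927
d^0.75 = 24.4^0.75 = 10.98
v^0.44 = 10300^0.44 = 58.30
g^-0.25 = 0.27^-0.25 = 1.387
(sin 30°)^0.574 = 0.5000^0.574 = 0.6718
D = 0.91 × 0.8927 × 10.98 × 58.30 × 1.387 × 0.6718 = 484.5 m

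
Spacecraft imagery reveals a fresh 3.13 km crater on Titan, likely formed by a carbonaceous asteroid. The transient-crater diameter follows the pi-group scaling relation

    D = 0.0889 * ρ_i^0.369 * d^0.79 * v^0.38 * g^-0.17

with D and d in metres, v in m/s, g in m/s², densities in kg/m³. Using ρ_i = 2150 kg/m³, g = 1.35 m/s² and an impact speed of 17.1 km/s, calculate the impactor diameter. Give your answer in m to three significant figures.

Rearranging for d: d = [D / (0.0889 · 2150^0.369 · 17100^0.38 · 1.35^-0.17)]^(1/0.79).
D = 3130 m.
2150^0.369 = 16.97
17100^0.38 = 40.60
1.35^-0.17 = 0.9503
Denominator = 0.0889 × 16.97 × 40.60 × 0.9503 = 58.21
D / 58.21 = 3130 / 58.21 = 53.77
d = 53.77^(1/0.79) = 53.77^1.2658 = 155.1 m

d ≈ 155 m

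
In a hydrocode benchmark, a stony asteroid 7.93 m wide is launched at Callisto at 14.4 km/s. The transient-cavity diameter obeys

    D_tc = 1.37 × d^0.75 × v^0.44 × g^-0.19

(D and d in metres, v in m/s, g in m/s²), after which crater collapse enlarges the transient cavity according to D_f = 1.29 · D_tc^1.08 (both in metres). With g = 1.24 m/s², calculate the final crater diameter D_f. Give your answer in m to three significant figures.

v = 14400 m/s.
d^0.75 = 7.93^0.75 = 4.726
v^0.44 = 14400^0.44 = 67.56
g^-0.19 = 1.24^-0.19 = 0.9600
D_tc = 1.37 × 4.726 × 67.56 × 0.9600 = 419.9 m
D_f = 1.29 × (419.9)^1.08 = 878.2 m

D_f ≈ 878 m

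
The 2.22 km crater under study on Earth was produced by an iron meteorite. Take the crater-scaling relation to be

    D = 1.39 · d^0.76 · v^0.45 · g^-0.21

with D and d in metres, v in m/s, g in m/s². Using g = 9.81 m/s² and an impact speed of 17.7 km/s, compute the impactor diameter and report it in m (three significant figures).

d ≈ 94.1 m

Rearranging for d: d = [D / (1.39 · 17700^0.45 · 9.81^-0.21)]^(1/0.76).
D = 2220 m.
17700^0.45 = 81.58
9.81^-0.21 = 0.6191
Denominator = 1.39 × 81.58 × 0.6191 = 70.20
D / 70.20 = 2220 / 70.20 = 31.62
d = 31.62^(1/0.76) = 31.62^1.3158 = 94.11 m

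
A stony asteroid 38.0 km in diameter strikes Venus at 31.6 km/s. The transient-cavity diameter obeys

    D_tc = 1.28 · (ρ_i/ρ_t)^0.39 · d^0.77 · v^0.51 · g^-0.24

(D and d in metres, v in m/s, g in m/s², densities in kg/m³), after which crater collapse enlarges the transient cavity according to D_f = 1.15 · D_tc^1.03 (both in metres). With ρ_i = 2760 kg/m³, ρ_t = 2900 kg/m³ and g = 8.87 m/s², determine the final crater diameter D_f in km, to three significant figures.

In SI: d = 38000 m, v = 31600 m/s.
(ρ_i/ρ_t)^0.39 = (2760/2900)^0.39 = 0.9809
d^0.77 = 38000^0.77 = 3361
v^0.51 = 31600^0.51 = 197.2
g^-0.24 = 8.87^-0.24 = 0.5922
D_tc = 1.28 × 0.9809 × 3361 × 197.2 × 0.5922 = 4.928 × 10^5 m
D_f = 1.15 × (4.928 × 10^5)^1.03 = 8.397 × 10^5 m
     = 839.7 km

D_f ≈ 840 km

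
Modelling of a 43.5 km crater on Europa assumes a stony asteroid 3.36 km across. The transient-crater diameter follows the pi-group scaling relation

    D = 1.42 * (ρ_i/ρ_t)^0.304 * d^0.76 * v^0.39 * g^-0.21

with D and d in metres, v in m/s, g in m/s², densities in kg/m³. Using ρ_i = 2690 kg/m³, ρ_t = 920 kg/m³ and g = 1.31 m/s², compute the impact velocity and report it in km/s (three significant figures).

Rearranging for v: v = [D / (1.42 · (2690/920)^0.304 · 3360^0.76 · 1.31^-0.21)]^(1/0.39).
D = 43500 m.
(2690/920)^0.304 = 1.386
3360^0.76 = 478.6
1.31^-0.21 = 0.9449
Denominator = 1.42 × 1.386 × 478.6 × 0.9449 = 890.0
D / 890.0 = 43500 / 890.0 = 48.88
v = 48.88^(1/0.39) = 48.88^2.5641 = 21434 m/s

v ≈ 21.4 km/s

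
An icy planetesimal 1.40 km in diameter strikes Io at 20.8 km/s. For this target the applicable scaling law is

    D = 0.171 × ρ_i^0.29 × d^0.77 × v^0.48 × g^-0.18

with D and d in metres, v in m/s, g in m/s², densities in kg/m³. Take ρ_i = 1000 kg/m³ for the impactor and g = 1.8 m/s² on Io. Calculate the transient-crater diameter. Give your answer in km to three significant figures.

D ≈ 35.7 km

In SI units: d = 1400 m, v = 20800 m/s.
ρ_i^0.29 = 1000^0.29 = 7.413
d^0.77 = 1400^0.77 = 264.6
v^0.48 = 20800^0.48 = 118.2
g^-0.18 = 1.8^-0.18 = 0.8996
D = 0.171 × 7.413 × 264.6 × 118.2 × 0.8996 = 35665 m
   = 35.67 km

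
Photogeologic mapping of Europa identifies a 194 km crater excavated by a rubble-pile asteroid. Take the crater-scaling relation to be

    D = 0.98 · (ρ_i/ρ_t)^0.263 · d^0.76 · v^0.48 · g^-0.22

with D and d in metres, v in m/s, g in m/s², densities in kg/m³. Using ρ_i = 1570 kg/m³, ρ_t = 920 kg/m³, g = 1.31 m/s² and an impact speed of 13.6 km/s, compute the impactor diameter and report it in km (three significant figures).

d ≈ 20.5 km

Rearranging for d: d = [D / (0.98 · (1570/920)^0.263 · 13600^0.48 · 1.31^-0.22)]^(1/0.76).
D = 194000 m.
(1570/920)^0.263 = 1.151
13600^0.48 = 96.40
1.31^-0.22 = 0.9423
Denominator = 0.98 × 1.151 × 96.40 × 0.9423 = 102.5
D / 102.5 = 194000 / 102.5 = 1893
d = 1893^(1/0.76) = 1893^1.3158 = 20515 m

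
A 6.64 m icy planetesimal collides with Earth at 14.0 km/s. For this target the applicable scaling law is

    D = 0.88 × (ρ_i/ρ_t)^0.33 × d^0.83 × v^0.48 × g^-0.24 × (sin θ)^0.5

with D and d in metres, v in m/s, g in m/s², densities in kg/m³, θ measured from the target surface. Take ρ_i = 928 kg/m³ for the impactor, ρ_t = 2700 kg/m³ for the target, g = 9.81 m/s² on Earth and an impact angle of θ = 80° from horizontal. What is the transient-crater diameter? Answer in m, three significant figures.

D ≈ 167 m

In SI units: v = 14000 m/s.
(ρ_i/ρ_t)^0.33 = (928/2700)^0.33 = 0.7030
d^0.83 = 6.64^0.83 = 4.813
v^0.48 = 14000^0.48 = 97.76
g^-0.24 = 9.81^-0.24 = 0.5781
(sin 80°)^0.5 = 0.9848^0.5 = 0.9924
D = 0.88 × 0.7030 × 4.813 × 97.76 × 0.5781 × 0.9924 = 167.0 m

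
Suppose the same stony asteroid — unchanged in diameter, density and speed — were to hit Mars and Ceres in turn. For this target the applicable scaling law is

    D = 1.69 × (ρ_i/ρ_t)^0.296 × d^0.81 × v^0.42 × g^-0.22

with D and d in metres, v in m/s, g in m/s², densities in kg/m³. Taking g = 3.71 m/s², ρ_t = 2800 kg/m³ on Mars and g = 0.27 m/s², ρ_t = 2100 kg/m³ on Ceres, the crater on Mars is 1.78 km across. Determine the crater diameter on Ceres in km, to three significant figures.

D ≈ 3.45 km

The impactor-only factors (d, v, ρ_i) cancel in the ratio, leaving D_Ceres/D_Mars = (g_Ceres/g_Mars)^-0.22 · (ρ_t,Mars/ρ_t,Ceres)^0.296.
(0.27/3.71)^-0.22 = 0.07278^-0.22 = 1.780
(2800/2100)^0.296 = 1.333^0.296 = 1.089
Ratio = 1.780 × 1.089 = 1.938
D_Ceres = 1.938 × 1.78 km = 3.45 km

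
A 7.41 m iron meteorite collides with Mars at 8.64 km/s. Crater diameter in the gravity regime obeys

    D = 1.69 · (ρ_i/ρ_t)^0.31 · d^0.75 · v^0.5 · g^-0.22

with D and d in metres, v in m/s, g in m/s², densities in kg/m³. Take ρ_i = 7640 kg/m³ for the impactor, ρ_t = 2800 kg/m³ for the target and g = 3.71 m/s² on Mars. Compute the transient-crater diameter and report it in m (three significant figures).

D ≈ 722 m

In SI units: v = 8640 m/s.
(ρ_i/ρ_t)^0.31 = (7640/2800)^0.31 = 1.365
d^0.75 = 7.41^0.75 = 4.491
v^0.5 = 8640^0.5 = 92.95
g^-0.22 = 3.71^-0.22 = 0.7494
D = 1.69 × 1.365 × 4.491 × 92.95 × 0.7494 = 721.6 m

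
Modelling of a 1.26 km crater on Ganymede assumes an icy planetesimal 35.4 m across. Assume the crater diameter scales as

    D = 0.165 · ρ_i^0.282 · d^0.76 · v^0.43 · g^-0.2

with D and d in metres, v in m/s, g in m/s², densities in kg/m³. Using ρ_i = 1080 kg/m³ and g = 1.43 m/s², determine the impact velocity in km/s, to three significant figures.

Rearranging for v: v = [D / (0.165 · 1080^0.282 · 35.4^0.76 · 1.43^-0.2)]^(1/0.43).
D = 1260 m.
1080^0.282 = 7.168
35.4^0.76 = 15.04
1.43^-0.2 = 0.9310
Denominator = 0.165 × 7.168 × 15.04 × 0.9310 = 16.56
D / 16.56 = 1260 / 16.56 = 76.09
v = 76.09^(1/0.43) = 76.09^2.3256 = 23726 m/s

v ≈ 23.7 km/s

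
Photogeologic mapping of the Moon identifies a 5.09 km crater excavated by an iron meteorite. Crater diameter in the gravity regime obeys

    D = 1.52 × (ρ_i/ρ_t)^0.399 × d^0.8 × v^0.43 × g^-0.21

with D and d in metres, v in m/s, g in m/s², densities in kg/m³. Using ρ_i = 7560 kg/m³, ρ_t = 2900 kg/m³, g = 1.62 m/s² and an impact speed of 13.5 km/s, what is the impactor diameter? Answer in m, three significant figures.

d ≈ 108 m

Rearranging for d: d = [D / (1.52 · (7560/2900)^0.399 · 13500^0.43 · 1.62^-0.21)]^(1/0.8).
D = 5090 m.
(7560/2900)^0.399 = 1.466
13500^0.43 = 59.71
1.62^-0.21 = 0.9037
Denominator = 1.52 × 1.466 × 59.71 × 0.9037 = 120.2
D / 120.2 = 5090 / 120.2 = 42.35
d = 42.35^(1/0.8) = 42.35^1.25 = 108.0 m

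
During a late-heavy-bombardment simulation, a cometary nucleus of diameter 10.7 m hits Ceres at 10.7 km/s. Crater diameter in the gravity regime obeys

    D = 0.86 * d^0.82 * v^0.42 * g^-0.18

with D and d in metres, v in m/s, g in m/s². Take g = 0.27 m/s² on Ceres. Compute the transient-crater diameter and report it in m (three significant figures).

In SI units: v = 10700 m/s.
d^0.82 = 10.7^0.82 = 6.984
v^0.42 = 10700^0.42 = 49.24
g^-0.18 = 0.27^-0.18 = 1.266
D = 0.86 × 6.984 × 49.24 × 1.266 = 374.4 m

D ≈ 374 m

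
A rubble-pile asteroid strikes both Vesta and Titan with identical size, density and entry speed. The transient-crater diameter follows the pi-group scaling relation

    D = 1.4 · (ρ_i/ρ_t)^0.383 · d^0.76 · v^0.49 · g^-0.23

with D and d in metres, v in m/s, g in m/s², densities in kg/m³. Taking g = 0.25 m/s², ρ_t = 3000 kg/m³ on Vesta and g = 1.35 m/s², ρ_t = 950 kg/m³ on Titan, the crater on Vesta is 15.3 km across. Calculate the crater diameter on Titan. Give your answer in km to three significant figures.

The impactor-only factors (d, v, ρ_i) cancel in the ratio, leaving D_Titan/D_Vesta = (g_Titan/g_Vesta)^-0.23 · (ρ_t,Vesta/ρ_t,Titan)^0.383.
(1.35/0.25)^-0.23 = 5.400^-0.23 = 0.6785
(3000/950)^0.383 = 3.158^0.383 = 1.553
Ratio = 0.6785 × 1.553 = 1.054
D_Titan = 1.054 × 15.3 km = 16.1 km

D ≈ 16.1 km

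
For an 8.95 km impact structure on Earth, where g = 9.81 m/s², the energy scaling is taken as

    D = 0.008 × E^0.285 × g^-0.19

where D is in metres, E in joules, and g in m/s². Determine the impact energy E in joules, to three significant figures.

E ≈ 7.67 × 10^21 J

Rearranging: E = [D / (0.008 · g^-0.19)]^(1/0.285).
D = 8950 m.
g^-0.19 = 9.81^-0.19 = 0.6480
D / (0.008 × 0.6480) = 8950 / (5.184 × 10^-3) = 1.726 × 10^6
E = (1.726 × 10^6)^3.5088 = 7.665 × 10^21 J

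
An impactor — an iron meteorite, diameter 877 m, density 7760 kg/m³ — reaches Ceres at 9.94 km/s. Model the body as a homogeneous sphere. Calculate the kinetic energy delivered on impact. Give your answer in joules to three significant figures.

v = 9940 m/s.
Mass m = (π/6) ρ d³ = (π/6) × 7760 × (877)³ = 2.741 × 10^12 kg
E = ½ m v² = 0.5 × 2.741 × 10^12 × (9940)² = 1.354 × 10^20 J

E ≈ 1.35 × 10^20 J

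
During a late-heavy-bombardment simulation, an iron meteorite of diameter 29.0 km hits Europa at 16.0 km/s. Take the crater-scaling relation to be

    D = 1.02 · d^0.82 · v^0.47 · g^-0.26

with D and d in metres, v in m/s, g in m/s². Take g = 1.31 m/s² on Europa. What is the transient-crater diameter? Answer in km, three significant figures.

In SI units: d = 29000 m, v = 16000 m/s.
d^0.82 = 29000^0.82 = 4562
v^0.47 = 16000^0.47 = 94.61
g^-0.26 = 1.31^-0.26 = 0.9322
D = 1.02 × 4562 × 94.61 × 0.9322 = 4.104 × 10^5 m
   = 410.4 km

D ≈ 410 km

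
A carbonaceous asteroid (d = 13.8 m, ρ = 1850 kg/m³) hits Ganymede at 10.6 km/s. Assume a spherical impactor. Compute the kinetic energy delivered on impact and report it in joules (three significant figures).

v = 10600 m/s.
Mass m = (π/6) ρ d³ = (π/6) × 1850 × (13.8)³ = 2.546 × 10^6 kg
E = ½ m v² = 0.5 × 2.546 × 10^6 × (10600)² = 1.430 × 10^14 J

E ≈ 1.43 × 10^14 J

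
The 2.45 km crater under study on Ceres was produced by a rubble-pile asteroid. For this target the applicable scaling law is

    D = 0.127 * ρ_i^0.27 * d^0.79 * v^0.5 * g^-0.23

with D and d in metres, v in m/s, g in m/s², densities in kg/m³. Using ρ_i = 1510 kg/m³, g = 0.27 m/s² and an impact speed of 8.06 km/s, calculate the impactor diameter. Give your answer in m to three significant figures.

Rearranging for d: d = [D / (0.127 · 1510^0.27 · 8060^0.5 · 0.27^-0.23)]^(1/0.79).
D = 2450 m.
1510^0.27 = 7.216
8060^0.5 = 89.78
0.27^-0.23 = 1.351
Denominator = 0.127 × 7.216 × 89.78 × 1.351 = 111.2
D / 111.2 = 2450 / 111.2 = 22.03
d = 22.03^(1/0.79) = 22.03^1.2658 = 50.12 m

d ≈ 50.1 m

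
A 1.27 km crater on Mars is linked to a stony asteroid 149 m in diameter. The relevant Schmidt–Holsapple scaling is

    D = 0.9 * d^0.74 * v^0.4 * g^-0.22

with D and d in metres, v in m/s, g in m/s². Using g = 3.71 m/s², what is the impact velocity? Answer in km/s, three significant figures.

v ≈ 14.7 km/s

Rearranging for v: v = [D / (0.9 · 149^0.74 · 3.71^-0.22)]^(1/0.4).
D = 1270 m.
149^0.74 = 40.57
3.71^-0.22 = 0.7494
Denominator = 0.9 × 40.57 × 0.7494 = 27.36
D / 27.36 = 1270 / 27.36 = 46.42
v = 46.42^(1/0.4) = 46.42^2.5 = 14681 m/s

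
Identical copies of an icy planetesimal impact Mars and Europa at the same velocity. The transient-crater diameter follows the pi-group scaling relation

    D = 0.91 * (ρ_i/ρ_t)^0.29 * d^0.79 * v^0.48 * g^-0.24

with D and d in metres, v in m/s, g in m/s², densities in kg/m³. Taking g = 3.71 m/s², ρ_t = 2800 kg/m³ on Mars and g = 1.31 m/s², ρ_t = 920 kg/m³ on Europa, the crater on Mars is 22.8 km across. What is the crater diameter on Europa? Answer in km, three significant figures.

D ≈ 40.4 km

The impactor-only factors (d, v, ρ_i) cancel in the ratio, leaving D_Europa/D_Mars = (g_Europa/g_Mars)^-0.24 · (ρ_t,Mars/ρ_t,Europa)^0.29.
(1.31/3.71)^-0.24 = 0.3531^-0.24 = 1.284
(2800/920)^0.29 = 3.043^0.29 = 1.381
Ratio = 1.284 × 1.381 = 1.773
D_Europa = 1.773 × 22.8 km = 40.4 km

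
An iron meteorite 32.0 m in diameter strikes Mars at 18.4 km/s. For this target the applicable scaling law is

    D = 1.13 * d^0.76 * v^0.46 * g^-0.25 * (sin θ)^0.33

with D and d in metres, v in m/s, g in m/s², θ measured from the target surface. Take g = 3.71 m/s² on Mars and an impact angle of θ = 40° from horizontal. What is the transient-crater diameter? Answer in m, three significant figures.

In SI units: v = 18400 m/s.
d^0.76 = 32^0.76 = 13.93
v^0.46 = 18400^0.46 = 91.58
g^-0.25 = 3.71^-0.25 = 0.7205
(sin 40°)^0.33 = 0.6428^0.33 = 0.8643
D = 1.13 × 13.93 × 91.58 × 0.7205 × 0.8643 = 897.7 m

D ≈ 898 m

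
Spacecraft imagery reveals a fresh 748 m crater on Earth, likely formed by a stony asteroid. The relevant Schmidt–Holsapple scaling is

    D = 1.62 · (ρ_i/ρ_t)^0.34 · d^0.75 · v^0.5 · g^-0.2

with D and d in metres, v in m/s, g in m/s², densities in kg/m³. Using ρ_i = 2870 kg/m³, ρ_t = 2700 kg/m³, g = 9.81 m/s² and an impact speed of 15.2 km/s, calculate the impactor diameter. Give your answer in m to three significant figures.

d ≈ 10.4 m

Rearranging for d: d = [D / (1.62 · (2870/2700)^0.34 · 15200^0.5 · 9.81^-0.2)]^(1/0.75).
(2870/2700)^0.34 = 1.021
15200^0.5 = 123.3
9.81^-0.2 = 0.6334
Denominator = 1.62 × 1.021 × 123.3 × 0.6334 = 129.2
D / 129.2 = 748 / 129.2 = 5.789
d = 5.789^(1/0.75) = 5.789^1.3333 = 10.39 m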